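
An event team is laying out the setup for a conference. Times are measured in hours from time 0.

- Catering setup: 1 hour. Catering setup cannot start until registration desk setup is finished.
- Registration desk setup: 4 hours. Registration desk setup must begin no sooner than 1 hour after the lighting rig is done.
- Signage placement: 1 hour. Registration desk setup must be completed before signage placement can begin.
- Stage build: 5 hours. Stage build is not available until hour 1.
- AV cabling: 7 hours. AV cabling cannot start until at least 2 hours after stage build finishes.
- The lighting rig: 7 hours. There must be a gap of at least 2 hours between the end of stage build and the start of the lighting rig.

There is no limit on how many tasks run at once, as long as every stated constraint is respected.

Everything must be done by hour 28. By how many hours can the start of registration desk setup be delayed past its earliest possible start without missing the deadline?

7

Stage build waits on its own release at hour 1, so it starts at hour 1 and finishes at 1 + 5 = hour 6.
After stage build (finishes hour 6, plus 2-hour gap → hour 8), the lighting rig can start at hour 8 and finishes at hour 15.
Registration desk setup cannot begin until the lighting rig (finishes hour 15, plus 1-hour gap → hour 16). It runs from hour 16 to 16 + 4 = hour 20.

Working backward from the deadline:
Signage placement must finish by hour 28; it takes 1 hour, so it must start by 28 − 1 = hour 27.
Catering setup has no dependents, so it just needs to finish by hour 28. Starting by 28 − 1 = hour 27 achieves that.
Registration desk setup feeds signage placement (must start by hour 27); catering setup (must start by hour 27). Taking the minimum, registration desk setup must finish by hour 27 and start by 27 − 4 = hour 23.
So registration desk setup can start as early as hour 16 and as late as hour 23, giving 23 − 16 = 7 hours of slack.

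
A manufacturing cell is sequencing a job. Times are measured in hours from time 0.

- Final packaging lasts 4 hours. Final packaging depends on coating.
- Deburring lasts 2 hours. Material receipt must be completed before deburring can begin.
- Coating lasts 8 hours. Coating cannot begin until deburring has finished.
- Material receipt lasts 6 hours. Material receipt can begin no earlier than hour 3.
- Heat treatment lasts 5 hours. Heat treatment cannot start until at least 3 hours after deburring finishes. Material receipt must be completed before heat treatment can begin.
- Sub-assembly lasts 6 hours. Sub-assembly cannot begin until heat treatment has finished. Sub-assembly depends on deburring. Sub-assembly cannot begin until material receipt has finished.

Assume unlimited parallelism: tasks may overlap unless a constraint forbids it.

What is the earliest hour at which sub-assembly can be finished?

Material receipt cannot begin until its own release at hour 3. It runs from hour 3 to 3 + 6 = hour 9.
Deburring cannot begin until material receipt (finishes hour 9). It runs from hour 9 to 9 + 2 = hour 11.
For heat treatment: deburring (finishes hour 11, plus 3-hour gap → hour 14); material receipt (finishes hour 9). Taking the maximum gives a start of hour 14, and it finishes at 14 + 5 = hour 19.
Sub-assembly cannot start until heat treatment (finishes hour 19); deburring (finishes hour 11); material receipt (finishes hour 9). The controlling bound is hour 19, so sub-assembly finishes at 19 + 6 = hour 25.

25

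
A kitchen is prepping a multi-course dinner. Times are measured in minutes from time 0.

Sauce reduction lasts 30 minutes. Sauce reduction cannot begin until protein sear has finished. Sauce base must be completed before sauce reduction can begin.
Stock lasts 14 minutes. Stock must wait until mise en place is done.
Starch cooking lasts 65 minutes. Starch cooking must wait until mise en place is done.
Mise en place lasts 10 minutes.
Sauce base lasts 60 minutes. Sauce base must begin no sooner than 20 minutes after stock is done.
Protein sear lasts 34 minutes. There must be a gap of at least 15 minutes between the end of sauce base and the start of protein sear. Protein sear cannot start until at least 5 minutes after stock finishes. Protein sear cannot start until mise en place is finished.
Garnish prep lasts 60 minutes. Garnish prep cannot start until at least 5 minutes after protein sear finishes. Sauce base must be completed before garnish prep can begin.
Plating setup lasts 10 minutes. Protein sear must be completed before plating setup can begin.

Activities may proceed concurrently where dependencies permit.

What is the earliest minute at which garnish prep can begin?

Nothing blocks mise en place, so it runs from minute 0 to minute 10.
Stock cannot begin until mise en place (finishes minute 10). It runs from minute 10 to 10 + 14 = minute 24.
Sauce base cannot begin until stock (finishes minute 24, plus 20-minute gap → minute 44). It runs from minute 44 to 44 + 60 = minute 104.
For protein sear: sauce base (finishes minute 104, plus 15-minute gap → minute 119); stock (finishes minute 24, plus 5-minute gap → minute 29); mise en place (finishes minute 10). Taking the maximum gives a start of minute 119, and it finishes at 119 + 34 = minute 153.
Garnish prep waits on protein sear (finishes minute 153, plus 5-minute gap → minute 158); sauce base (finishes minute 104). The latest of these is minute 158, which is the earliest garnish prep can start.

158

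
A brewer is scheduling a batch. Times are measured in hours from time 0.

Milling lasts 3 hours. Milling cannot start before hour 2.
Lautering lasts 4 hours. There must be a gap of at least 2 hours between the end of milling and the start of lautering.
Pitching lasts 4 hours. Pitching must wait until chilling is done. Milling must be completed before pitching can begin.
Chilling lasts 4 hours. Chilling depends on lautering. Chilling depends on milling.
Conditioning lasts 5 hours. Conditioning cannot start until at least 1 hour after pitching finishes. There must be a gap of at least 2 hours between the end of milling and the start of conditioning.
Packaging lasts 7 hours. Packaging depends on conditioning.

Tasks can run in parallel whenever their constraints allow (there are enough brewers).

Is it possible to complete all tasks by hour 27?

After its own release at hour 2, milling can start at hour 2 and finishes at hour 5.
Lautering waits on milling (finishes hour 5, plus 2-hour gap → hour 7), so it starts at hour 7 and finishes at 7 + 4 = hour 11.
Chilling has to wait for lautering (finishes hour 11); milling (finishes hour 5). The latest of these is hour 11, so chilling runs hour 11 to 11 + 4 = hour 15.
Pitching cannot start until chilling (finishes hour 15); milling (finishes hour 5). The controlling bound is hour 15, so pitching finishes at 15 + 4 = hour 19.
Conditioning has to wait for pitching (finishes hour 19, plus 1-hour gap → hour 20); milling (finishes hour 5, plus 2-hour gap → hour 7). The latest of these is hour 20, so conditioning runs hour 20 to 20 + 5 = hour 25.
After conditioning (finishes hour 25), packaging can start at hour 25 and finishes at hour 32.
The earliest everything can be done is hour 32, which is after the deadline of 27, so it is not possible.

No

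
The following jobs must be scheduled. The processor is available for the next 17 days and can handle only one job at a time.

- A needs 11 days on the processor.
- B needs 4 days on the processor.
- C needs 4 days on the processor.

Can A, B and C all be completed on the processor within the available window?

Running back to back, the jobs need 11 + 4 + 4 = 19 days on the processor.
Since 19 > 17, they cannot all fit.

No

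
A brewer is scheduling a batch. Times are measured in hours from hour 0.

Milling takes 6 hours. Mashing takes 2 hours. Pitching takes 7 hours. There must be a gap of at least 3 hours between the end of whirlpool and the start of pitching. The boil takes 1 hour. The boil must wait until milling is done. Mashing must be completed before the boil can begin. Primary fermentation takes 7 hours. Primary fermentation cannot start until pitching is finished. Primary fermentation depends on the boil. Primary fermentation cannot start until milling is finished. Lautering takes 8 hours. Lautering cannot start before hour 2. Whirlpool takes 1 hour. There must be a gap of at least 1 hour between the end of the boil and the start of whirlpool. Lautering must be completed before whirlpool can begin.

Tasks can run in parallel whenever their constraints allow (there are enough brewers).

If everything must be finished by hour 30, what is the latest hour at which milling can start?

4

Primary fermentation has no dependents, so it just needs to finish by hour 30. Starting by 30 − 7 = hour 23 achieves that.
Pitching must finish before primary fermentation (must start by hour 23). With a 7-hour duration, pitching must start by 23 − 7 = hour 16.
Since pitching (must start by hour 16, minus 3-hour gap → hour 13) depends on it, whirlpool must finish by hour 13. Backing off its 1-hour duration gives a latest start of hour 12.
For the boil: whirlpool (must start by hour 12, minus 1-hour gap → hour 11); primary fermentation (must start by hour 23). The most restrictive is hour 11; with a 1-hour duration, the boil must start by hour 10.
Milling feeds the boil (must start by hour 10); primary fermentation (must start by hour 23). Taking the minimum, milling must finish by hour 10 and start by 10 − 6 = hour 4.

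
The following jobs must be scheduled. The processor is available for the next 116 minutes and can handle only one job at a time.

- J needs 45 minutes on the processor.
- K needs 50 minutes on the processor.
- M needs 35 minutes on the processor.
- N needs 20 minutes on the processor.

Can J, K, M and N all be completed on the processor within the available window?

No

Running back to back, the jobs need 45 + 50 + 35 + 20 = 150 minutes on the processor.
Since 150 > 116, they cannot all fit.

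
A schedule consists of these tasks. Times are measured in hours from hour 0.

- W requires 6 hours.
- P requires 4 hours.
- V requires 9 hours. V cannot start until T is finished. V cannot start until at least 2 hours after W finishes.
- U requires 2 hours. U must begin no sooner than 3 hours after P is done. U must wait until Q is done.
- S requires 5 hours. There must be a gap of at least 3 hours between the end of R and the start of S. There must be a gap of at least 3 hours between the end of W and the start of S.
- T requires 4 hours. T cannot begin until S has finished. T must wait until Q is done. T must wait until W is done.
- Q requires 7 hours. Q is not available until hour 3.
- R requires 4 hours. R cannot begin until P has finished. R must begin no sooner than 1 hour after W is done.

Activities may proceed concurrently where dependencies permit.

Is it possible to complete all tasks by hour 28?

W has no prerequisites, so it starts at hour 0 and finishes at hour 6.
Q waits on its own release at hour 3, so it starts at hour 3 and finishes at 3 + 7 = hour 10.
P can start immediately at hour 0; it finishes at hour 4.
U has to wait for P (finishes hour 4, plus 3-hour gap → hour 7); Q (finishes hour 10). The latest of these is hour 10, so U runs hour 10 to 10 + 2 = hour 12.
R needs all of P (finishes hour 4); W (finishes hour 6, plus 1-hour gap → hour 7). That puts its earliest start at hour 7; it finishes at 7 + 4 = hour 11.
S cannot start until R (finishes hour 11, plus 3-hour gap → hour 14); W (finishes hour 6, plus 3-hour gap → hour 9). The controlling bound is hour 14, so S finishes at 14 + 5 = hour 19.
T has to wait for S (finishes hour 19); Q (finishes hour 10); W (finishes hour 6). The latest of these is hour 19, so T runs hour 19 to 19 + 4 = hour 23.
For V: T (finishes hour 23); W (finishes hour 6, plus 2-hour gap → hour 8). Taking the maximum gives a start of hour 23, and it finishes at 23 + 9 = hour 32.
The earliest everything can be done is hour 32, which is after the deadline of 28, so it is not possible.

No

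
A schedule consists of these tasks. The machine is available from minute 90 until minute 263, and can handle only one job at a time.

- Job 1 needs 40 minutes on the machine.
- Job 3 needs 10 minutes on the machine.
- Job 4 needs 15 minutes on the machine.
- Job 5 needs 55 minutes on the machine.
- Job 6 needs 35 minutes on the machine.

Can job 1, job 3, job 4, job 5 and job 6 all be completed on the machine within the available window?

Yes

The machine window is 263 − 90 = 173 minutes.
Running back to back, the jobs need 40 + 10 + 15 + 55 + 35 = 155 minutes on the machine.
Since 155 ≤ 173, they fit within the window.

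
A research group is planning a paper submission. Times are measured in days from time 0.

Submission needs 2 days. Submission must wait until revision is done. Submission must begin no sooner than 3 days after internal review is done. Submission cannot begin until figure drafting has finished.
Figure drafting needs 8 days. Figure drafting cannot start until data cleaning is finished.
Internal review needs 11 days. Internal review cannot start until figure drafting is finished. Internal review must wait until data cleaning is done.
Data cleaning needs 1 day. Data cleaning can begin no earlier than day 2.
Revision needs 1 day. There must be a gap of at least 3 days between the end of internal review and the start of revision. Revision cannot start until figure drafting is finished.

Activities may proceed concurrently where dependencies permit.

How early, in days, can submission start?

26

Data cleaning waits on its own release at day 2, so it starts at day 2 and finishes at 2 + 1 = day 3.
After data cleaning (finishes day 3), figure drafting can start at day 3 and finishes at day 11.
Internal review cannot start until figure drafting (finishes day 11); data cleaning (finishes day 3). The controlling bound is day 11, so internal review finishes at 11 + 11 = day 22.
Revision has to wait for internal review (finishes day 22, plus 3-day gap → day 25); figure drafting (finishes day 11). The latest of these is day 25, so revision runs day 25 to 25 + 1 = day 26.
Submission waits on revision (finishes day 26); internal review (finishes day 22, plus 3-day gap → day 25); figure drafting (finishes day 11). The latest of these is day 26, which is the earliest submission can start.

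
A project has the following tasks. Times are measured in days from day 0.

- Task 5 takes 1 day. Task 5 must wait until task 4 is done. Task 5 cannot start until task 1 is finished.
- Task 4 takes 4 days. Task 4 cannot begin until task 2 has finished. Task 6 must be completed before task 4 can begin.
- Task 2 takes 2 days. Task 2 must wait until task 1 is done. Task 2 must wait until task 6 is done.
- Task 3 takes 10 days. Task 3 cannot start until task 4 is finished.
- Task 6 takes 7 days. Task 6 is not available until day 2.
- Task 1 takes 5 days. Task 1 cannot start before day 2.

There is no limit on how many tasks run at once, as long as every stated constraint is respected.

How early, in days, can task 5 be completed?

Task 6 cannot begin until its own release at day 2. It runs from day 2 to 2 + 7 = day 9.
Task 1 waits on its own release at day 2, so it starts at day 2 and finishes at 2 + 5 = day 7.
Task 2 cannot start until task 1 (finishes day 7); task 6 (finishes day 9). The controlling bound is day 9, so task 2 finishes at 9 + 2 = day 11.
Task 4 has to wait for task 2 (finishes day 11); task 6 (finishes day 9). The latest of these is day 11, so task 4 runs day 11 to 11 + 4 = day 15.
For task 5: task 4 (finishes day 15); task 1 (finishes day 7). Taking the maximum gives a start of day 15, and it finishes at 15 + 1 = day 16.

16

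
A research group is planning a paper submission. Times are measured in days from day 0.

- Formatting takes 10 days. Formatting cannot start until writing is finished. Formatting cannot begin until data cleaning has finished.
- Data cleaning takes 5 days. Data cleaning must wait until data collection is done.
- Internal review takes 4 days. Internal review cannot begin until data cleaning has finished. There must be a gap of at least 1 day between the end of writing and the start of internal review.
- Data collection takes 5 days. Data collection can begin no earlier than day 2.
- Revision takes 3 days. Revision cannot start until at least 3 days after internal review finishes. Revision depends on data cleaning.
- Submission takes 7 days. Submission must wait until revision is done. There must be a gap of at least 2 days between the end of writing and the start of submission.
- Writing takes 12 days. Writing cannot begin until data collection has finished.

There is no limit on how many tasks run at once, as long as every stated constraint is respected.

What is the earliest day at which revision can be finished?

30

Data collection waits on its own release at day 2, so it starts at day 2 and finishes at 2 + 5 = day 7.
After data collection (finishes day 7), writing can start at day 7 and finishes at day 19.
After data collection (finishes day 7), data cleaning can start at day 7 and finishes at day 12.
Internal review has to wait for data cleaning (finishes day 12); writing (finishes day 19, plus 1-day gap → day 20). The latest of these is day 20, so internal review runs day 20 to 20 + 4 = day 24.
Revision needs all of internal review (finishes day 24, plus 3-day gap → day 27); data cleaning (finishes day 12). That puts its earliest start at day 27; it finishes at 27 + 3 = day 30.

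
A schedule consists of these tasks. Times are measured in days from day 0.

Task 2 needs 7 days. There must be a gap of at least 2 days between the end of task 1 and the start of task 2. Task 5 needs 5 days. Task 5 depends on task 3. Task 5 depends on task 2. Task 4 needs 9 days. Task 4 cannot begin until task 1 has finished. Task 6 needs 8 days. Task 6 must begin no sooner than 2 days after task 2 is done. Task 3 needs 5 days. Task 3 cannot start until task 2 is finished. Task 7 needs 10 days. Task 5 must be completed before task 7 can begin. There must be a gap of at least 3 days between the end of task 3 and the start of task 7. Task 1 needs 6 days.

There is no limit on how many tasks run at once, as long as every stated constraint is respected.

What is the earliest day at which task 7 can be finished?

35

Task 1 has no prerequisites, so it starts at day 0 and finishes at day 6.
Task 2 waits on task 1 (finishes day 6, plus 2-day gap → day 8), so it starts at day 8 and finishes at 8 + 7 = day 15.
Task 3 cannot begin until task 2 (finishes day 15). It runs from day 15 to 15 + 5 = day 20.
Task 5 needs all of task 3 (finishes day 20); task 2 (finishes day 15). That puts its earliest start at day 20; it finishes at 20 + 5 = day 25.
For task 7: task 5 (finishes day 25); task 3 (finishes day 20, plus 3-day gap → day 23). Taking the maximum gives a start of day 25, and it finishes at 25 + 10 = day 35.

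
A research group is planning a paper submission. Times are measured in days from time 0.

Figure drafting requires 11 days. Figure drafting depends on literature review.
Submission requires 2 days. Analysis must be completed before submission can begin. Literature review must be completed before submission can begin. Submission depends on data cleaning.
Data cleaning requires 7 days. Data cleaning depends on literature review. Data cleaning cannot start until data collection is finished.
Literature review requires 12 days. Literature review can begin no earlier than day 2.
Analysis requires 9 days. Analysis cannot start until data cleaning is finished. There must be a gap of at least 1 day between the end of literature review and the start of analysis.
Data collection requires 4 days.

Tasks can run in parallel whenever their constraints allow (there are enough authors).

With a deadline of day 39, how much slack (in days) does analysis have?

7

Nothing blocks data collection, so it runs from day 0 to day 4.
After its own release at day 2, literature review can start at day 2 and finishes at day 14.
Data cleaning needs all of literature review (finishes day 14); data collection (finishes day 4). That puts its earliest start at day 14; it finishes at 14 + 7 = day 21.
Analysis needs all of data cleaning (finishes day 21); literature review (finishes day 14, plus 1-day gap → day 15). That puts its earliest start at day 21; it finishes at 21 + 9 = day 30.

Working backward from the deadline:
Submission must finish by day 39; it takes 2 days, so it must start by 39 − 2 = day 37.
Analysis has to be done before submission (must start by day 37). That means finishing by day 37, i.e. starting by 37 − 9 = day 28.
So analysis can start as early as day 21 and as late as day 28, giving 28 − 21 = 7 days of slack.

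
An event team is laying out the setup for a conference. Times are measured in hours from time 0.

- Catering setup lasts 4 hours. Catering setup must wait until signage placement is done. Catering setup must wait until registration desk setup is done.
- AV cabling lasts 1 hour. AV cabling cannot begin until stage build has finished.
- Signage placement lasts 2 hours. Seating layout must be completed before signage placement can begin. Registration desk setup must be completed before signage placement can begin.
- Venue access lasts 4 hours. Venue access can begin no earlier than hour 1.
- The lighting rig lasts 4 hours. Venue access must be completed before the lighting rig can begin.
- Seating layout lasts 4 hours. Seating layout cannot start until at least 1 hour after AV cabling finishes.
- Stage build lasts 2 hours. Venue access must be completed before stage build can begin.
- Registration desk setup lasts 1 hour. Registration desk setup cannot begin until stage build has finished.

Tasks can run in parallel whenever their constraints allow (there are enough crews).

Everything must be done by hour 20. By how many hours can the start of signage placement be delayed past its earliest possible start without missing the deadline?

Venue access waits on its own release at hour 1, so it starts at hour 1 and finishes at 1 + 4 = hour 5.
After venue access (finishes hour 5), stage build can start at hour 5 and finishes at hour 7.
Registration desk setup waits on stage build (finishes hour 7), so it starts at hour 7 and finishes at 7 + 1 = hour 8.
AV cabling waits on stage build (finishes hour 7), so it starts at hour 7 and finishes at 7 + 1 = hour 8.
Seating layout cannot begin until AV cabling (finishes hour 8, plus 1-hour gap → hour 9). It runs from hour 9 to 9 + 4 = hour 13.
Signage placement cannot start until seating layout (finishes hour 13); registration desk setup (finishes hour 8). The controlling bound is hour 13, so signage placement finishes at 13 + 2 = hour 15.

Working backward from the deadline:
To finish by hour 20, catering setup (duration 4) must start no later than hour 16.
Signage placement must finish before catering setup (must start by hour 16). With a 2-hour duration, signage placement must start by 16 − 2 = hour 14.
So signage placement can start as early as hour 13 and as late as hour 14, giving 14 − 13 = 1 hour of slack.

1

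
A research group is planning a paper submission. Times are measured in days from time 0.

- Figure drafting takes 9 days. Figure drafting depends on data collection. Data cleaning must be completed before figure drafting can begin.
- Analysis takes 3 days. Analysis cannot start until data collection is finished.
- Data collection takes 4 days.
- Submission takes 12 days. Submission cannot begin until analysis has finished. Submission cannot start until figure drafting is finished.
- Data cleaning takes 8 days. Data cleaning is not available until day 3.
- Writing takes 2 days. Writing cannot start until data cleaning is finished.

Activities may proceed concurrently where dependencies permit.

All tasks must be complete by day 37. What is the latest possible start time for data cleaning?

8

Submission has no dependents, so it just needs to finish by day 37. Starting by 37 − 12 = day 25 achieves that.
Since submission (must start by day 25) depends on it, figure drafting must finish by day 25. Backing off its 9-day duration gives a latest start of day 16.
Writing has no dependents, so it just needs to finish by day 37. Starting by 37 − 2 = day 35 achieves that.
Data cleaning feeds figure drafting (must start by day 16); writing (must start by day 35). Taking the minimum, data cleaning must finish by day 16 and start by 16 − 8 = day 8.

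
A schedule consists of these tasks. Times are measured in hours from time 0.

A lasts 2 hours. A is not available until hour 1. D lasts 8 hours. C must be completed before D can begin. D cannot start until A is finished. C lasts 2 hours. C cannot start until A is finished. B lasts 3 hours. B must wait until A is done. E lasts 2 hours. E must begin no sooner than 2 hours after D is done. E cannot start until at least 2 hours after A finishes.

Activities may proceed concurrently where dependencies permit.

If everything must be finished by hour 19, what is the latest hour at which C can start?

To finish by hour 19, E (duration 2) must start no later than hour 17.
D feeds into E (must start by hour 17, minus 2-hour gap → hour 15); so D must finish by hour 15 and therefore start by hour 7.
C must finish before D (must start by hour 7). With a 2-hour duration, C must start by 7 − 2 = hour 5.

5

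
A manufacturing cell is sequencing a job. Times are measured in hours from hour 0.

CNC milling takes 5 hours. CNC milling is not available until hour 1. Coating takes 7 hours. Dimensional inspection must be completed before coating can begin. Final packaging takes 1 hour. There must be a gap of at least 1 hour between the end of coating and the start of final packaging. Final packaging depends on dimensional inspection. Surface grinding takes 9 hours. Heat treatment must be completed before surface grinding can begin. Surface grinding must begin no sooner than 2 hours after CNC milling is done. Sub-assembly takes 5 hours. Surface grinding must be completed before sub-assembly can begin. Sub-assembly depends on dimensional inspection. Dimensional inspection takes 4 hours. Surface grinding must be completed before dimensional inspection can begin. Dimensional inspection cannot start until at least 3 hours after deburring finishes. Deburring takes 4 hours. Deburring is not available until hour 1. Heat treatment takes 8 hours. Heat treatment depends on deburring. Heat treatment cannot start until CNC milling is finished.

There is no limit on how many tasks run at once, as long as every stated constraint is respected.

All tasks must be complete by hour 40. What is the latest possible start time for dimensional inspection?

To finish by hour 40, final packaging (duration 1) must start no later than hour 39.
Coating has to be done before final packaging (must start by hour 39, minus 1-hour gap → hour 38). That means finishing by hour 38, i.e. starting by 38 − 7 = hour 31.
Nothing follows sub-assembly; the deadline of hour 40 is its only limit. It must start by 40 − 5 = hour 35.
For dimensional inspection: coating (must start by hour 31); sub-assembly (must start by hour 35); final packaging (must start by hour 39). The most restrictive is hour 31; with a 4-hour duration, dimensional inspection must start by hour 27.

27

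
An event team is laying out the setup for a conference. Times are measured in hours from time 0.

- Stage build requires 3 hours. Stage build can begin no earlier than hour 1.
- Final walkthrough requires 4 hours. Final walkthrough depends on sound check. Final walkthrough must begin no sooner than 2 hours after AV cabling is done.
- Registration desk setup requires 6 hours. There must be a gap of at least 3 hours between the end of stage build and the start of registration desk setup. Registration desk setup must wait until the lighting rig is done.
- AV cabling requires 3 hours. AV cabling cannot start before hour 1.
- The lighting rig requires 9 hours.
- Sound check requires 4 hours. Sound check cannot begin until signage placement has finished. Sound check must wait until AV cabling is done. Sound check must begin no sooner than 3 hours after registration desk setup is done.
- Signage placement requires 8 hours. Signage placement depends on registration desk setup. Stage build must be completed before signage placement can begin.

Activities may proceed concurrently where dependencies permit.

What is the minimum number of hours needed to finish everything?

31

AV cabling waits on its own release at hour 1, so it starts at hour 1 and finishes at 1 + 3 = hour 4.
The lighting rig can start immediately at hour 0; it finishes at hour 9.
After its own release at hour 1, stage build can start at hour 1 and finishes at hour 4.
Registration desk setup cannot start until stage build (finishes hour 4, plus 3-hour gap → hour 7); the lighting rig (finishes hour 9). The controlling bound is hour 9, so registration desk setup finishes at 9 + 6 = hour 15.
Signage placement cannot start until registration desk setup (finishes hour 15); stage build (finishes hour 4). The controlling bound is hour 15, so signage placement finishes at 15 + 8 = hour 23.
Sound check needs all of signage placement (finishes hour 23); AV cabling (finishes hour 4); registration desk setup (finishes hour 15, plus 3-hour gap → hour 18). That puts its earliest start at hour 23; it finishes at 23 + 4 = hour 27.
Final walkthrough cannot start until sound check (finishes hour 27); AV cabling (finishes hour 4, plus 2-hour gap → hour 6). The controlling bound is hour 27, so final walkthrough finishes at 27 + 4 = hour 31.
All tasks are finished once the last one completes. Finish times: Stage build at 4, The lighting rig at 9, AV cabling at 4, Registration desk setup at 15, Signage placement at 23, Sound check at 27, Final walkthrough at 31. The latest is hour 31.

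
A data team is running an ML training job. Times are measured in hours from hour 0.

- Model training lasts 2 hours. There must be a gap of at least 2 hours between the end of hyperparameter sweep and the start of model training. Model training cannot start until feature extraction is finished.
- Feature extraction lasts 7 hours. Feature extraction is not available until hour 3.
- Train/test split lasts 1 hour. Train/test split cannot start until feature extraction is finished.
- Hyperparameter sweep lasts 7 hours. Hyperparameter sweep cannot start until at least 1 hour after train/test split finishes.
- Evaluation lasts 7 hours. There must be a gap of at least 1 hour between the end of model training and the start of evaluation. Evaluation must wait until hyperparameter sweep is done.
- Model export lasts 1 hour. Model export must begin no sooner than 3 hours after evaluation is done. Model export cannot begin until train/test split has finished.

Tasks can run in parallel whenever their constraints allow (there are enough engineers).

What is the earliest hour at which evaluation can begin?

Feature extraction cannot begin until its own release at hour 3. It runs from hour 3 to 3 + 7 = hour 10.
After feature extraction (finishes hour 10), train/test split can start at hour 10 and finishes at hour 11.
After train/test split (finishes hour 11, plus 1-hour gap → hour 12), hyperparameter sweep can start at hour 12 and finishes at hour 19.
Model training has to wait for hyperparameter sweep (finishes hour 19, plus 2-hour gap → hour 21); feature extraction (finishes hour 10). The latest of these is hour 21, so model training runs hour 21 to 21 + 2 = hour 23.
Evaluation waits on model training (finishes hour 23, plus 1-hour gap → hour 24); hyperparameter sweep (finishes hour 19). The latest of these is hour 24, which is the earliest evaluation can start.

24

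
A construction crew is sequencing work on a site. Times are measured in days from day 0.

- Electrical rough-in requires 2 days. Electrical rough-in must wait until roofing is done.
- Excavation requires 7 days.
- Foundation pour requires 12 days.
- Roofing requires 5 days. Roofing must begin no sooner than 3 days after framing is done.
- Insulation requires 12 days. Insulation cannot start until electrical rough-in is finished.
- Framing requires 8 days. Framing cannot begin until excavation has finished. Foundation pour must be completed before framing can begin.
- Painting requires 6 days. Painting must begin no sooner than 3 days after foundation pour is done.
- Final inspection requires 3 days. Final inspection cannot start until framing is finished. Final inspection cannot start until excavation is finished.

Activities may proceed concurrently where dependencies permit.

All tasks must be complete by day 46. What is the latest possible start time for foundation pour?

To finish by day 46, insulation (duration 12) must start no later than day 34.
Electrical rough-in has to be done before insulation (must start by day 34). That means finishing by day 34, i.e. starting by 34 − 2 = day 32.
Roofing has to be done before electrical rough-in (must start by day 32). That means finishing by day 32, i.e. starting by 32 − 5 = day 27.
Final inspection must finish by day 46; it takes 3 days, so it must start by 46 − 3 = day 43.
Framing must finish in time for roofing (must start by day 27, minus 3-day gap → day 24); final inspection (must start by day 43). The tightest is day 24, so framing must start by 24 − 8 = day 16.
Painting must finish by day 46; it takes 6 days, so it must start by 46 − 6 = day 40.
Foundation pour must finish in time for framing (must start by day 16); painting (must start by day 40, minus 3-day gap → day 37). The tightest is day 16, so foundation pour must start by 16 − 12 = day 4.

4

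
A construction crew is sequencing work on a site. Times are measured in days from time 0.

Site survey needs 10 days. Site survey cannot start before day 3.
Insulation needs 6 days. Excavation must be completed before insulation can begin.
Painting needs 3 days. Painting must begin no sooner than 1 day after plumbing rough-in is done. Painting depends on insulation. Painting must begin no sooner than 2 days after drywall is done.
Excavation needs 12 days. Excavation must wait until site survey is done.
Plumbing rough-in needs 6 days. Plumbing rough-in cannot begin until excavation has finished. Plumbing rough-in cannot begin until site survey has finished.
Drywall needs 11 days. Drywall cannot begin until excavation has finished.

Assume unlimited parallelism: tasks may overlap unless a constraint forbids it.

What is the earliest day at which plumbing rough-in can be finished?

Site survey waits on its own release at day 3, so it starts at day 3 and finishes at 3 + 10 = day 13.
Excavation cannot begin until site survey (finishes day 13). It runs from day 13 to 13 + 12 = day 25.
Plumbing rough-in has to wait for excavation (finishes day 25); site survey (finishes day 13). The latest of these is day 25, so plumbing rough-in runs day 25 to 25 + 6 = day 31.

31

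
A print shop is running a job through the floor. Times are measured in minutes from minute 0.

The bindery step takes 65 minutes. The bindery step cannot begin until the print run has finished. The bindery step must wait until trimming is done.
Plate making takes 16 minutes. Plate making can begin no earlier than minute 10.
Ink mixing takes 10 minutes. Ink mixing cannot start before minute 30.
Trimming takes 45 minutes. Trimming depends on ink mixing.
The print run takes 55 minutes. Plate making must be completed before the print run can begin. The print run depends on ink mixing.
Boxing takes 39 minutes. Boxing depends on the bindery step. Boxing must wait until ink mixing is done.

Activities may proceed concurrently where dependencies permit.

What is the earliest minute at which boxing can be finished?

199

Ink mixing waits on its own release at minute 30, so it starts at minute 30 and finishes at 30 + 10 = minute 40.
Trimming cannot begin until ink mixing (finishes minute 40). It runs from minute 40 to 40 + 45 = minute 85.
After its own release at minute 10, plate making can start at minute 10 and finishes at minute 26.
The print run cannot start until plate making (finishes minute 26); ink mixing (finishes minute 40). The controlling bound is minute 40, so the print run finishes at 40 + 55 = minute 95.
The bindery step cannot start until the print run (finishes minute 95); trimming (finishes minute 85). The controlling bound is minute 95, so the bindery step finishes at 95 + 65 = minute 160.
Boxing cannot start until the bindery step (finishes minute 160); ink mixing (finishes minute 40). The controlling bound is minute 160, so boxing finishes at 160 + 39 = minute 199.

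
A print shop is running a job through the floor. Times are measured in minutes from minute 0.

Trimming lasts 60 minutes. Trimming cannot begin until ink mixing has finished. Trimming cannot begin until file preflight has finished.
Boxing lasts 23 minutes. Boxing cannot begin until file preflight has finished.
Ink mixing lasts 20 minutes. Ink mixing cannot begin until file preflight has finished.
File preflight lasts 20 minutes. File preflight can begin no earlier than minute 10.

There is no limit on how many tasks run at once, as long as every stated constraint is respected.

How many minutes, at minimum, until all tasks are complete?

File preflight waits on its own release at minute 10, so it starts at minute 10 and finishes at 10 + 20 = minute 30.
After file preflight (finishes minute 30), boxing can start at minute 30 and finishes at minute 53.
Ink mixing cannot begin until file preflight (finishes minute 30). It runs from minute 30 to 30 + 20 = minute 50.
Trimming has to wait for ink mixing (finishes minute 50); file preflight (finishes minute 30). The latest of these is minute 50, so trimming runs minute 50 to 50 + 60 = minute 110.
All tasks are finished once the last one completes. Finish times: File preflight at 30, Ink mixing at 50, Trimming at 110, Boxing at 53. The latest is minute 110.

110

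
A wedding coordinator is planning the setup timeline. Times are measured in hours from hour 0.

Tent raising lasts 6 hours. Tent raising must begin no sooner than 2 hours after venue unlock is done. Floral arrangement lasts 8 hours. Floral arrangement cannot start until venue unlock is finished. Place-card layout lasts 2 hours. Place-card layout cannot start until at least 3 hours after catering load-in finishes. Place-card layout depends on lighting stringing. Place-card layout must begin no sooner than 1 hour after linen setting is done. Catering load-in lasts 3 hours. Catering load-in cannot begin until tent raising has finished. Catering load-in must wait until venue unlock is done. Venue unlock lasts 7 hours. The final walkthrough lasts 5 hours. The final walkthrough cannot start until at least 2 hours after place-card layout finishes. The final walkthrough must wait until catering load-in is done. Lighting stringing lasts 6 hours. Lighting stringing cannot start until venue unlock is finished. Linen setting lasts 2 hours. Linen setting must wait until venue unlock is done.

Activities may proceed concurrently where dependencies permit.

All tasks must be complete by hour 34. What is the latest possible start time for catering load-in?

Nothing follows the final walkthrough; the deadline of hour 34 is its only limit. It must start by 34 − 5 = hour 29.
Place-card layout feeds into the final walkthrough (must start by hour 29, minus 2-hour gap → hour 27); so place-card layout must finish by hour 27 and therefore start by hour 25.
Catering load-in must finish in time for place-card layout (must start by hour 25, minus 3-hour gap → hour 22); the final walkthrough (must start by hour 29). The tightest is hour 22, so catering load-in must start by 22 − 3 = hour 19.

19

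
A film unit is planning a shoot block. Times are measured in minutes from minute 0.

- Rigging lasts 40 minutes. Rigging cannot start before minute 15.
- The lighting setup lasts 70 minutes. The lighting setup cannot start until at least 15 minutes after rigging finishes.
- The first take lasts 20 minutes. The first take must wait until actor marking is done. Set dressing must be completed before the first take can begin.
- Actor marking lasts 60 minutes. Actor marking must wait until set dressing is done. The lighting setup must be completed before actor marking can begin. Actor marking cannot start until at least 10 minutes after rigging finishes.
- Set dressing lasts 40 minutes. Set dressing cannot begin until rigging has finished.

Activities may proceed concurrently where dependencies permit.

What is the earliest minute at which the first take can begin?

Rigging waits on its own release at minute 15, so it starts at minute 15 and finishes at 15 + 40 = minute 55.
The lighting setup cannot begin until rigging (finishes minute 55, plus 15-minute gap → minute 70). It runs from minute 70 to 70 + 70 = minute 140.
Set dressing cannot begin until rigging (finishes minute 55). It runs from minute 55 to 55 + 40 = minute 95.
Actor marking needs all of set dressing (finishes minute 95); the lighting setup (finishes minute 140); rigging (finishes minute 55, plus 10-minute gap → minute 65). That puts its earliest start at minute 140; it finishes at 140 + 60 = minute 200.
The first take waits on actor marking (finishes minute 200); set dressing (finishes minute 95). The latest of these is minute 200, which is the earliest the first take can start.

200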